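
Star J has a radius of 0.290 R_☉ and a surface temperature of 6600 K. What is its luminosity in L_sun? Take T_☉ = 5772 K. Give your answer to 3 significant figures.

L/L_☉ = (R/R_☉)² (T/T_☉)⁴ = (0.290)² × (6600/5772)⁴
       = 0.08410 × (1.143)⁴ = 0.08410 × 1.710 = 0.1438.

0.144 L_sun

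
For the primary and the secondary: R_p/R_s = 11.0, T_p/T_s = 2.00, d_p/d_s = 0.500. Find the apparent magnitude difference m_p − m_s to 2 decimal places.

L_p/L_s = (11.0)²(2.00)⁴ = 1936.
F_p/F_s = (L_p/L_s)/(d_p/d_s)² = 1936/0.2500 = 7744.
m_p − m_s = −2.5 log₁₀(7744) = -9.72.

-9.72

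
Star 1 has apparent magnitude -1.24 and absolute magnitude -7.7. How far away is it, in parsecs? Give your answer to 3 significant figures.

m − M = 5 log₁₀(d/10 pc)
-1.24 − (-7.7) = 6.46 = 5 log₁₀(d/10)
d = 10 × 10^(6.46/5) = 10 × 10^1.292 = 195.9 pc.

196 pc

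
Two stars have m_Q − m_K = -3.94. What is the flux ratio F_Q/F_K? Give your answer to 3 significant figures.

37.7

F_Q/F_K = 10^(−(m_Q − m_K)/2.5) = 10^(3.94/2.5) = 10^1.576 = 37.67.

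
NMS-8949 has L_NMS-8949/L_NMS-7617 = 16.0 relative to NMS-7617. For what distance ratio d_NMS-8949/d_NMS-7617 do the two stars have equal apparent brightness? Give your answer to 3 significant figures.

Equal flux requires L_NMS-8949/d_NMS-8949² = L_NMS-7617/d_NMS-7617², so d_NMS-8949/d_NMS-7617 = √(L_NMS-8949/L_NMS-7617)
= √(16.0) = 4.000.

4.00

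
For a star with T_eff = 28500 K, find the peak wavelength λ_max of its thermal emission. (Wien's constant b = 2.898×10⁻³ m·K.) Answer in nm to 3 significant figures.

λ_max = b/T = 2.898×10⁻³ / 28500 = 1.02×10^-7 m = 101.7 nm.

102 nm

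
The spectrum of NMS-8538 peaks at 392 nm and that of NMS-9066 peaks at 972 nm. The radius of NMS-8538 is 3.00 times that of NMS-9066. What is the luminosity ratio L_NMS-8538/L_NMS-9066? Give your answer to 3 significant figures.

340

Wien's law gives T ∝ 1/λ_max, so T_NMS-8538/T_NMS-9066 = λ_NMS-9066/λ_NMS-8538 = 972/392 = 2.480.
Then L ∝ R²T⁴ gives L_NMS-8538/L_NMS-9066 = (3.00)² × (2.480)⁴ = 9.000 × 37.80 = 340.2.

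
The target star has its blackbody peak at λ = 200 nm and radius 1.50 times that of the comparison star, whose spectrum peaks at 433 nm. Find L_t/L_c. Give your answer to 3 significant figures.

49.4

Wien's law gives T ∝ 1/λ_max, so T_t/T_c = λ_c/λ_t = 433/200 = 2.165.
Then L ∝ R²T⁴ gives L_t/L_c = (1.50)² × (2.165)⁴ = 2.250 × 21.97 = 49.43.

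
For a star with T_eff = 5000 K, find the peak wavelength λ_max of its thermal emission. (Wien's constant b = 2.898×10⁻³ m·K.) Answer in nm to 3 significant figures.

λ_max = b/T = 2.898×10⁻³ / 5000 = 5.80×10^-7 m = 579.6 nm.

580 nm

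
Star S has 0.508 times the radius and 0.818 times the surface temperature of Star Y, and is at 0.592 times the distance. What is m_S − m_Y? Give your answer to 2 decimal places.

1.20

L_S/L_Y = (0.508)²(0.818)⁴ = 0.1155.
F_S/F_Y = (L_S/L_Y)/(d_S/d_Y)² = 0.1155/0.3505 = 0.3297.
m_S − m_Y = −2.5 log₁₀(0.3297) = 1.20.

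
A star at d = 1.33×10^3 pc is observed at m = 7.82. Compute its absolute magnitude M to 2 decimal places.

-2.80

M = m − 5 log₁₀(d/10 pc) = 7.82 − 5 log₁₀(1.33×10^3/10)
  = 7.82 − 5 × 2.124 = 7.82 − 10.62 = -2.80.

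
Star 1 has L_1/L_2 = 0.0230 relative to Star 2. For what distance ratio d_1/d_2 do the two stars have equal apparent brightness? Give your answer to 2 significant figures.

Equal flux requires L_1/d_1² = L_2/d_2², so d_1/d_2 = √(L_1/L_2)
= √(0.0230) = 0.1517.

0.15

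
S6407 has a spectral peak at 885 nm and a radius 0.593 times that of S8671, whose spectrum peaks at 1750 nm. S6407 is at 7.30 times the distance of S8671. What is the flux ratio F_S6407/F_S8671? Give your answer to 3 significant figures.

Wien's law: T_S6407/T_S8671 = λ_S8671/λ_S6407 = 1750/885 = 1.977.
L_S6407/L_S8671 = (R_S6407/R_S8671)²(T_S6407/T_S8671)⁴ = (0.593)²(1.977)⁴ = 5.376.
F_S6407/F_S8671 = (L_S6407/L_S8671)/(d_S6407/d_S8671)² = 5.376/(7.30)² = 0.1009.

0.101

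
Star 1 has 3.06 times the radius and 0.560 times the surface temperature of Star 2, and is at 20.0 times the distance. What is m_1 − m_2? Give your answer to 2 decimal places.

L_1/L_2 = (3.06)²(0.560)⁴ = 0.9209.
F_1/F_2 = (L_1/L_2)/(d_1/d_2)² = 0.9209/400.0 = 0.002302.
m_1 − m_2 = −2.5 log₁₀(0.002302) = 6.59.

6.59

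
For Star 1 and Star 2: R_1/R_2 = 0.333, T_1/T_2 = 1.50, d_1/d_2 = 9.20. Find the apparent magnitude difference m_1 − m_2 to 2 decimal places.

L_1/L_2 = (0.333)²(1.50)⁴ = 0.5614.
F_1/F_2 = (L_1/L_2)/(d_1/d_2)² = 0.5614/84.64 = 0.006633.
m_1 − m_2 = −2.5 log₁₀(0.006633) = 5.45.

5.45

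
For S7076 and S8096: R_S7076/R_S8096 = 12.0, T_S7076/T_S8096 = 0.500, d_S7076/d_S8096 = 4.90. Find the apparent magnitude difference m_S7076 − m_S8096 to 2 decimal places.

1.07

L_S7076/L_S8096 = (12.0)²(0.500)⁴ = 9.000.
F_S7076/F_S8096 = (L_S7076/L_S8096)/(d_S7076/d_S8096)² = 9.000/24.01 = 0.3748.
m_S7076 − m_S8096 = −2.5 log₁₀(0.3748) = 1.07.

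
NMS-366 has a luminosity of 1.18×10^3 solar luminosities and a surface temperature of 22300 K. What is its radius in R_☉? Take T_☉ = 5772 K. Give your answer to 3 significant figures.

R/R_☉ = √(L/L_☉) / (T/T_☉)² = √(1.18×10^3) / (3.863)²
       = 34.35 / 14.93 = 2.301.

2.30 R_☉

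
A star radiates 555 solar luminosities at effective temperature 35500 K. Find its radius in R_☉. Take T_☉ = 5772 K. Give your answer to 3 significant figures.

R/R_☉ = √(L/L_☉) / (T/T_☉)² = √(555) / (6.150)²
       = 23.56 / 37.83 = 0.6228.

0.623 R_☉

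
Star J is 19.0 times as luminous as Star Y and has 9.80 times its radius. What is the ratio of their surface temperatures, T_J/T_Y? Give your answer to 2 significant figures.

0.67

L ∝ R²T⁴ gives T ∝ (L/R²)^(1/4), so
T_J/T_Y = (19.0 / 9.80²)^(1/4) = (0.1978)^(1/4) = 0.6669.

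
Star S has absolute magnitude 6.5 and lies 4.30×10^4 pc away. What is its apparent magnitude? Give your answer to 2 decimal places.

m = M + 5 log₁₀(d/10 pc) = 6.5 + 5 log₁₀(4.30×10^4/10)
  = 6.5 + 5 × 3.633 = 6.5 + 18.17 = 24.67.

24.67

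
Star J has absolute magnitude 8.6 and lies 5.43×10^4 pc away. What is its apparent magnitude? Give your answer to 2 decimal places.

m = M + 5 log₁₀(d/10 pc) = 8.6 + 5 log₁₀(5.43×10^4/10)
  = 8.6 + 5 × 3.735 = 8.6 + 18.67 = 27.27.

27.27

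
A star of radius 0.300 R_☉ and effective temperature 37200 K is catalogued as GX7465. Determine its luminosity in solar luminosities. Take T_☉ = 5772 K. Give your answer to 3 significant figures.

L/L_☉ = (R/R_☉)² (T/T_☉)⁴ = (0.300)² × (37200/5772)⁴
       = 0.09000 × (6.445)⁴ = 0.09000 × 1725 = 155.3.

155 solar luminosities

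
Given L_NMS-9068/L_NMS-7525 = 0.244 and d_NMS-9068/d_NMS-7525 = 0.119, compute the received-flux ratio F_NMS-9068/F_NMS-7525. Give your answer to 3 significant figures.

17.2

F = L/(4πd²), so F_NMS-9068/F_NMS-7525 = (L_NMS-9068/L_NMS-7525) / (d_NMS-9068/d_NMS-7525)²
= 0.244 / (0.119)² = 0.244 / 0.01416 = 17.23.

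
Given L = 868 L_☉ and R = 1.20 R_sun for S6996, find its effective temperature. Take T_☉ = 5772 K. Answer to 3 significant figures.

T/T_☉ = (L/L_☉)^(1/4) / (R/R_☉)^(1/2)
T = 5772 × (868)^(1/4) / √(1.20) = 5772 × 5.428 / 1.095 = 2.860×10^4 K.

2.86×10^4 K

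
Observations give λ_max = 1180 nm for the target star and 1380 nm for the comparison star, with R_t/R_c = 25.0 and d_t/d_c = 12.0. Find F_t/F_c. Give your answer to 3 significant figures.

8.12

Wien's law: T_t/T_c = λ_c/λ_t = 1380/1180 = 1.169.
L_t/L_c = (R_t/R_c)²(T_t/T_c)⁴ = (25.0)²(1.169)⁴ = 1169.
F_t/F_c = (L_t/L_c)/(d_t/d_c)² = 1169/(12.0)² = 8.119.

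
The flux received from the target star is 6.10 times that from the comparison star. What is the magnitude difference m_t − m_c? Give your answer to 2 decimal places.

-1.96

m_t − m_c = −2.5 log₁₀(F_t/F_c) = −2.5 log₁₀(6.10) = −2.5 × (0.785) = -1.963.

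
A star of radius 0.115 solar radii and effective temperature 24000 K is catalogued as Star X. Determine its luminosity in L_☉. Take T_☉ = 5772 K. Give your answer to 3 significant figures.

L/L_☉ = (R/R_☉)² (T/T_☉)⁴ = (0.115)² × (24000/5772)⁴
       = 0.01323 × (4.158)⁴ = 0.01323 × 298.9 = 3.953.

3.95 L_☉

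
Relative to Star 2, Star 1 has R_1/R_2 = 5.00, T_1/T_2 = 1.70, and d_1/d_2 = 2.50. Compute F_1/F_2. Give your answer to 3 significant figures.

L_1/L_2 = (R_1/R_2)²(T_1/T_2)⁴ = (5.00)² × (1.70)⁴ = 208.8.
F_1/F_2 = (L_1/L_2)/(d_1/d_2)² = 208.8 / (2.50)² = 33.41.

33.4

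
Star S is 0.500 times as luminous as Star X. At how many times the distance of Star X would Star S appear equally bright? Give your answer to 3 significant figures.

0.707

Equal flux requires L_S/d_S² = L_X/d_X², so d_S/d_X = √(L_S/L_X)
= √(0.500) = 0.7071.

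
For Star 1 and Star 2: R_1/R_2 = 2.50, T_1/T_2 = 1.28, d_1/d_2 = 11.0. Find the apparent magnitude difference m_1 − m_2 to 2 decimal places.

L_1/L_2 = (2.50)²(1.28)⁴ = 16.78.
F_1/F_2 = (L_1/L_2)/(d_1/d_2)² = 16.78/121.0 = 0.1387.
m_1 − m_2 = −2.5 log₁₀(0.1387) = 2.15.

2.15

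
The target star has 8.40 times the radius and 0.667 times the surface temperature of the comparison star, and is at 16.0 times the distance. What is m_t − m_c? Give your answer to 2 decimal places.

3.16

L_t/L_c = (8.40)²(0.667)⁴ = 13.97.
F_t/F_c = (L_t/L_c)/(d_t/d_c)² = 13.97/256.0 = 0.05455.
m_t − m_c = −2.5 log₁₀(0.05455) = 3.16.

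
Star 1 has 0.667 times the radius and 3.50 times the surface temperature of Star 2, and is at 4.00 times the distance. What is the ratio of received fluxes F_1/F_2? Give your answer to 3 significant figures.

L_1/L_2 = (R_1/R_2)²(T_1/T_2)⁴ = (0.667)² × (3.50)⁴ = 66.76.
F_1/F_2 = (L_1/L_2)/(d_1/d_2)² = 66.76 / (4.00)² = 4.173.

4.17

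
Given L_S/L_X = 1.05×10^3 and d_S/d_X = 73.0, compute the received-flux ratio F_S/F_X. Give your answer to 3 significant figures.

0.197

F = L/(4πd²), so F_S/F_X = (L_S/L_X) / (d_S/d_X)²
= 1.05×10^3 / (73.0)² = 1.05×10^3 / 5329 = 0.1970.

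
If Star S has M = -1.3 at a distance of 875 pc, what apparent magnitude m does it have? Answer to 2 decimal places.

m = M + 5 log₁₀(d/10 pc) = -1.3 + 5 log₁₀(875/10)
  = -1.3 + 5 × 1.942 = -1.3 + 9.71 = 8.41.

8.41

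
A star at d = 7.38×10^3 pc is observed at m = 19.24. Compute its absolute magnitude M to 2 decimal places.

M = m − 5 log₁₀(d/10 pc) = 19.24 − 5 log₁₀(7.38×10^3/10)
  = 19.24 − 5 × 2.868 = 19.24 − 14.34 = 4.90.

4.90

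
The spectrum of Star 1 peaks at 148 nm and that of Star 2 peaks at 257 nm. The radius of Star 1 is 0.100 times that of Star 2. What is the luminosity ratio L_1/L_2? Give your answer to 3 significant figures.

0.0909

Wien's law gives T ∝ 1/λ_max, so T_1/T_2 = λ_2/λ_1 = 257/148 = 1.736.
Then L ∝ R²T⁴ gives L_1/L_2 = (0.100)² × (1.736)⁴ = 0.01000 × 9.093 = 0.09093.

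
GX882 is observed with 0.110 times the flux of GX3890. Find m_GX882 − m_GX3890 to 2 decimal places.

2.40

m_GX882 − m_GX3890 = −2.5 log₁₀(F_GX882/F_GX3890) = −2.5 log₁₀(0.110) = −2.5 × (-0.959) = 2.397.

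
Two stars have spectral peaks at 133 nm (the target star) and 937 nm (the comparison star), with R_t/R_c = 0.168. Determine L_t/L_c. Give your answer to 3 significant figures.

Wien's law gives T ∝ 1/λ_max, so T_t/T_c = λ_c/λ_t = 937/133 = 7.045.
Then L ∝ R²T⁴ gives L_t/L_c = (0.168)² × (7.045)⁴ = 0.02822 × 2463 = 69.53.

69.5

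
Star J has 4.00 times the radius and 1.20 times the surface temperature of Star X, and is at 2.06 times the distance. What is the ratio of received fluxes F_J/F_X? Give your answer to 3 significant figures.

7.82

L_J/L_X = (R_J/R_X)²(T_J/T_X)⁴ = (4.00)² × (1.20)⁴ = 33.18.
F_J/F_X = (L_J/L_X)/(d_J/d_X)² = 33.18 / (2.06)² = 7.818.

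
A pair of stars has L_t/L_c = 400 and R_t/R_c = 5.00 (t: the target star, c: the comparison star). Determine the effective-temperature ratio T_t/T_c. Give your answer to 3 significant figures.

L ∝ R²T⁴ gives T ∝ (L/R²)^(1/4), so
T_t/T_c = (400 / 5.00²)^(1/4) = (16.00)^(1/4) = 2.000.

2.00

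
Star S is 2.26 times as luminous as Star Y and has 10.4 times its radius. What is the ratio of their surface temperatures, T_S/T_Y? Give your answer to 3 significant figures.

L ∝ R²T⁴ gives T ∝ (L/R²)^(1/4), so
T_S/T_Y = (2.26 / 10.4²)^(1/4) = (0.02089)^(1/4) = 0.3802.

0.380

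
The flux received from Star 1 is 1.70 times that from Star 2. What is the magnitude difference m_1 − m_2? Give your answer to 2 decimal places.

-0.58

m_1 − m_2 = −2.5 log₁₀(F_1/F_2) = −2.5 log₁₀(1.70) = −2.5 × (0.230) = -0.576.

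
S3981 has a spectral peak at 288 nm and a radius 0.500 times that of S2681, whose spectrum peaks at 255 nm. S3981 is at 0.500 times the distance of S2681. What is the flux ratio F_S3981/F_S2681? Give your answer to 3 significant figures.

Wien's law: T_S3981/T_S2681 = λ_S2681/λ_S3981 = 255/288 = 0.8854.
L_S3981/L_S2681 = (R_S3981/R_S2681)²(T_S3981/T_S2681)⁴ = (0.500)²(0.8854)⁴ = 0.1536.
F_S3981/F_S2681 = (L_S3981/L_S2681)/(d_S3981/d_S2681)² = 0.1536/(0.500)² = 0.6146.

0.615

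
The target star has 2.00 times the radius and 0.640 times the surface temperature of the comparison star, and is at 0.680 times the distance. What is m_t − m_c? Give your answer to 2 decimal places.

L_t/L_c = (2.00)²(0.640)⁴ = 0.6711.
F_t/F_c = (L_t/L_c)/(d_t/d_c)² = 0.6711/0.4624 = 1.451.
m_t − m_c = −2.5 log₁₀(1.451) = -0.40.

-0.40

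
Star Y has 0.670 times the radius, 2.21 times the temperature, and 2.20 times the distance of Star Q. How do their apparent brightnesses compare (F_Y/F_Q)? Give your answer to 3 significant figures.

2.21

L_Y/L_Q = (R_Y/R_Q)²(T_Y/T_Q)⁴ = (0.670)² × (2.21)⁴ = 10.71.
F_Y/F_Q = (L_Y/L_Q)/(d_Y/d_Q)² = 10.71 / (2.20)² = 2.212.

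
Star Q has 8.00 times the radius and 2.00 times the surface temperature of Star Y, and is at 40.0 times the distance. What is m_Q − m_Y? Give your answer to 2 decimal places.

L_Q/L_Y = (8.00)²(2.00)⁴ = 1024.
F_Q/F_Y = (L_Q/L_Y)/(d_Q/d_Y)² = 1024/1600 = 0.6400.
m_Q − m_Y = −2.5 log₁₀(0.6400) = 0.48.

0.48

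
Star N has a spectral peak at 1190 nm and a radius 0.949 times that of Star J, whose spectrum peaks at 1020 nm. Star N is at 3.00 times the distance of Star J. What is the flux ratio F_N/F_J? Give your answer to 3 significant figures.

Wien's law: T_N/T_J = λ_J/λ_N = 1020/1190 = 0.8571.
L_N/L_J = (R_N/R_J)²(T_N/T_J)⁴ = (0.949)²(0.8571)⁴ = 0.4861.
F_N/F_J = (L_N/L_J)/(d_N/d_J)² = 0.4861/(3.00)² = 0.05401.

0.0540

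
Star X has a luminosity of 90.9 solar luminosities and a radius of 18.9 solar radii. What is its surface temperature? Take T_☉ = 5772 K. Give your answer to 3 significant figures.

T/T_☉ = (L/L_☉)^(1/4) / (R/R_☉)^(1/2)
T = 5772 × (90.9)^(1/4) / √(18.9) = 5772 × 3.088 / 4.347 = 4100 K.

4.10×10^3 K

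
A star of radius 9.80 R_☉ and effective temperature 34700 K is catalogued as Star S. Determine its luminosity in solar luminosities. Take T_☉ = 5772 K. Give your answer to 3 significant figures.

1.25×10^5 solar luminosities

L/L_☉ = (R/R_☉)² (T/T_☉)⁴ = (9.80)² × (34700/5772)⁴
       = 96.04 × (6.012)⁴ = 96.04 × 1306 = 1.254×10^5.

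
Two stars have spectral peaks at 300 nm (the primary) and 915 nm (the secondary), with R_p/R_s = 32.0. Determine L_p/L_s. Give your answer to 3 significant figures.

8.86×10^4

Wien's law gives T ∝ 1/λ_max, so T_p/T_s = λ_s/λ_p = 915/300 = 3.050.
Then L ∝ R²T⁴ gives L_p/L_s = (32.0)² × (3.050)⁴ = 1024 × 86.54 = 8.861×10^4.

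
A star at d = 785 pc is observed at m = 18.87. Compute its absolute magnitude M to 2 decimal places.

9.40

M = m − 5 log₁₀(d/10 pc) = 18.87 − 5 log₁₀(785/10)
  = 18.87 − 5 × 1.895 = 18.87 − 9.47 = 9.40.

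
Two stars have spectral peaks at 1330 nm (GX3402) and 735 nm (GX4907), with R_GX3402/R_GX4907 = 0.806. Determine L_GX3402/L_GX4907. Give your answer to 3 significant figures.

Wien's law gives T ∝ 1/λ_max, so T_GX3402/T_GX4907 = λ_GX4907/λ_GX3402 = 735/1330 = 0.5526.
Then L ∝ R²T⁴ gives L_GX3402/L_GX4907 = (0.806)² × (0.5526)⁴ = 0.6496 × 0.09327 = 0.06059.

0.0606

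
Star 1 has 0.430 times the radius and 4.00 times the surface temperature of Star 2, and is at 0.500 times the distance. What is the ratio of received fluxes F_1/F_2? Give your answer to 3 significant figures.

189

L_1/L_2 = (R_1/R_2)²(T_1/T_2)⁴ = (0.430)² × (4.00)⁴ = 47.33.
F_1/F_2 = (L_1/L_2)/(d_1/d_2)² = 47.33 / (0.500)² = 189.3.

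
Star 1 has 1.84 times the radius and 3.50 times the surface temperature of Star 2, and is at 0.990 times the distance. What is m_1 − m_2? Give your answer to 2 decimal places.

-6.79

L_1/L_2 = (1.84)²(3.50)⁴ = 508.1.
F_1/F_2 = (L_1/L_2)/(d_1/d_2)² = 508.1/0.9801 = 518.4.
m_1 − m_2 = −2.5 log₁₀(518.4) = -6.79.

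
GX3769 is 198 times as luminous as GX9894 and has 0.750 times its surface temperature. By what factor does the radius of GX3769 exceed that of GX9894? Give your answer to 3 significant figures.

L ∝ R²T⁴ gives R ∝ √L / T², so
R_GX3769/R_GX9894 = √(198) / (0.750)² = 14.07 / 0.5625 = 25.02.

25.0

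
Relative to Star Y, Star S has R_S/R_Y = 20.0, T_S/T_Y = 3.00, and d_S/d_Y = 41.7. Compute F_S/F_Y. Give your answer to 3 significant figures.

18.6

L_S/L_Y = (R_S/R_Y)²(T_S/T_Y)⁴ = (20.0)² × (3.00)⁴ = 3.240×10^4.
F_S/F_Y = (L_S/L_Y)/(d_S/d_Y)² = 3.240×10^4 / (41.7)² = 18.63.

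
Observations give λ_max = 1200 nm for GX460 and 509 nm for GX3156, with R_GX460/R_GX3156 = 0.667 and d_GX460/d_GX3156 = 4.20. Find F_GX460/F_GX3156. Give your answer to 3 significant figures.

8.16×10^-4

Wien's law: T_GX460/T_GX3156 = λ_GX3156/λ_GX460 = 509/1200 = 0.4242.
L_GX460/L_GX3156 = (R_GX460/R_GX3156)²(T_GX460/T_GX3156)⁴ = (0.667)²(0.4242)⁴ = 0.01440.
F_GX460/F_GX3156 = (L_GX460/L_GX3156)/(d_GX460/d_GX3156)² = 0.01440/(4.20)² = 8.164×10^-4.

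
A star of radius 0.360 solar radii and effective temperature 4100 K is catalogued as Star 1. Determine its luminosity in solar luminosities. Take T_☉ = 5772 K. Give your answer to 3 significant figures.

L/L_☉ = (R/R_☉)² (T/T_☉)⁴ = (0.360)² × (4100/5772)⁴
       = 0.1296 × (0.7103)⁴ = 0.1296 × 0.2546 = 0.03299.

0.0330 solar luminosities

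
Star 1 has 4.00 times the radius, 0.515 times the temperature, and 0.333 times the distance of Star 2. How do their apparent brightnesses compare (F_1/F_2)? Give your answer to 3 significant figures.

10.1

L_1/L_2 = (R_1/R_2)²(T_1/T_2)⁴ = (4.00)² × (0.515)⁴ = 1.126.
F_1/F_2 = (L_1/L_2)/(d_1/d_2)² = 1.126 / (0.333)² = 10.15.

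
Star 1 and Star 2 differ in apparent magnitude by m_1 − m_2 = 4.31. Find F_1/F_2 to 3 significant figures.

0.0189

F_1/F_2 = 10^(−(m_1 − m_2)/2.5) = 10^(-4.31/2.5) = 10^-1.724 = 0.01888.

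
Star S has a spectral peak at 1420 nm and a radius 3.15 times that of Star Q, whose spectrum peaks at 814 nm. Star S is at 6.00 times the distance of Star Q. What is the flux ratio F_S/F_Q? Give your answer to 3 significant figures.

Wien's law: T_S/T_Q = λ_Q/λ_S = 814/1420 = 0.5732.
L_S/L_Q = (R_S/R_Q)²(T_S/T_Q)⁴ = (3.15)²(0.5732)⁴ = 1.071.
F_S/F_Q = (L_S/L_Q)/(d_S/d_Q)² = 1.071/(6.00)² = 0.02976.

0.0298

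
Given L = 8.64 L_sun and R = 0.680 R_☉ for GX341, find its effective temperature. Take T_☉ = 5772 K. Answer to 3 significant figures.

1.20×10^4 K

T/T_☉ = (L/L_☉)^(1/4) / (R/R_☉)^(1/2)
T = 5772 × (8.64)^(1/4) / √(0.680) = 5772 × 1.714 / 0.8246 = 1.200×10^4 K.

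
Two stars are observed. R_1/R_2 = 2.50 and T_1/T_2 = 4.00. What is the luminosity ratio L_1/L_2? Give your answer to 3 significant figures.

1.60×10^3

From the Stefan–Boltzmann law, L ∝ R²T⁴, so
L_1/L_2 = (R_1/R_2)² (T_1/T_2)⁴ = (2.50)² × (4.00)⁴ = 6.250 × 256.0 = 1600.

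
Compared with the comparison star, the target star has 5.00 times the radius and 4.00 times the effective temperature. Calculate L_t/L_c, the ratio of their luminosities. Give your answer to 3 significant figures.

From the Stefan–Boltzmann law, L ∝ R²T⁴, so
L_t/L_c = (R_t/R_c)² (T_t/T_c)⁴ = (5.00)² × (4.00)⁴ = 25.00 × 256.0 = 6400.

6.40×10^3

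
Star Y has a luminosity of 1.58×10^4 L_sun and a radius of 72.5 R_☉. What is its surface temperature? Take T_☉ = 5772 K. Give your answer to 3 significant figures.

T/T_☉ = (L/L_☉)^(1/4) / (R/R_☉)^(1/2)
T = 5772 × (1.58×10^4)^(1/4) / √(72.5) = 5772 × 11.21 / 8.515 = 7600 K.

7.60×10^3 K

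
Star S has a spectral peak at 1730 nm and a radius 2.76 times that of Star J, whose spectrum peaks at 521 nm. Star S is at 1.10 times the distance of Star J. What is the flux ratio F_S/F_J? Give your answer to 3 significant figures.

Wien's law: T_S/T_J = λ_J/λ_S = 521/1730 = 0.3012.
L_S/L_J = (R_S/R_J)²(T_S/T_J)⁴ = (2.76)²(0.3012)⁴ = 0.06266.
F_S/F_J = (L_S/L_J)/(d_S/d_J)² = 0.06266/(1.10)² = 0.05178.

0.0518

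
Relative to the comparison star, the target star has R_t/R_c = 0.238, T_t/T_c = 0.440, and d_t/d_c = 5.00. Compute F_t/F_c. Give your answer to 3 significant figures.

8.49×10^-5

L_t/L_c = (R_t/R_c)²(T_t/T_c)⁴ = (0.238)² × (0.440)⁴ = 0.002123.
F_t/F_c = (L_t/L_c)/(d_t/d_c)² = 0.002123 / (5.00)² = 8.492×10^-5.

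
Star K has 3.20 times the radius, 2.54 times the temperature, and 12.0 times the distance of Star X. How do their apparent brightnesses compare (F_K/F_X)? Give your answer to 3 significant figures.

L_K/L_X = (R_K/R_X)²(T_K/T_X)⁴ = (3.20)² × (2.54)⁴ = 426.2.
F_K/F_X = (L_K/L_X)/(d_K/d_X)² = 426.2 / (12.0)² = 2.960.

2.96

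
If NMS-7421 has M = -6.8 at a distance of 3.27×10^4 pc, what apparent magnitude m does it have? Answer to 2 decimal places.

10.77

m = M + 5 log₁₀(d/10 pc) = -6.8 + 5 log₁₀(3.27×10^4/10)
  = -6.8 + 5 × 3.515 = -6.8 + 17.57 = 10.77.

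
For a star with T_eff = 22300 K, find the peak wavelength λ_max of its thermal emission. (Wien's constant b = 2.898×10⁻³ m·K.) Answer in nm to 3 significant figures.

λ_max = b/T = 2.898×10⁻³ / 22300 = 1.30×10^-7 m = 130.0 nm.

130 nm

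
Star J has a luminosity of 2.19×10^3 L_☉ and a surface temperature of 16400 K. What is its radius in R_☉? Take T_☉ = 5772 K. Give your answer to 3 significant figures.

R/R_☉ = √(L/L_☉) / (T/T_☉)² = √(2.19×10^3) / (2.841)²
       = 46.80 / 8.073 = 5.797.

5.80 R_☉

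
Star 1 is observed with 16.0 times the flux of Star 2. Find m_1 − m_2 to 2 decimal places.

m_1 − m_2 = −2.5 log₁₀(F_1/F_2) = −2.5 log₁₀(16.0) = −2.5 × (1.204) = -3.010.

-3.01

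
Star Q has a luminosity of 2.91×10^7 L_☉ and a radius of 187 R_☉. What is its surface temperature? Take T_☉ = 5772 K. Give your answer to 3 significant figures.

T/T_☉ = (L/L_☉)^(1/4) / (R/R_☉)^(1/2)
T = 5772 × (2.91×10^7)^(1/4) / √(187) = 5772 × 73.45 / 13.67 = 3.100×10^4 K.

3.10×10^4 K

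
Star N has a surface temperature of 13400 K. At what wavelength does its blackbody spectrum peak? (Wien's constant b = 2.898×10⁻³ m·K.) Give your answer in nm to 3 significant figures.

216 nm

λ_max = b/T = 2.898×10⁻³ / 13400 = 2.16×10^-7 m = 216.3 nm.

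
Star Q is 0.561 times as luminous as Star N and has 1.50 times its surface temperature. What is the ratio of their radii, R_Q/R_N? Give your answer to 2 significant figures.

0.33

L ∝ R²T⁴ gives R ∝ √L / T², so
R_Q/R_N = √(0.561) / (1.50)² = 0.7490 / 2.250 = 0.3329.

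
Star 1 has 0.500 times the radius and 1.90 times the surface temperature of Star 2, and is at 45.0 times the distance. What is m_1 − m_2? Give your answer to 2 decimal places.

L_1/L_2 = (0.500)²(1.90)⁴ = 3.258.
F_1/F_2 = (L_1/L_2)/(d_1/d_2)² = 3.258/2025 = 0.001609.
m_1 − m_2 = −2.5 log₁₀(0.001609) = 6.98.

6.98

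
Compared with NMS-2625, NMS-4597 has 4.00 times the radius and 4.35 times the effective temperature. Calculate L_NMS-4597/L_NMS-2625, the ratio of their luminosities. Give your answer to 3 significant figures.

From the Stefan–Boltzmann law, L ∝ R²T⁴, so
L_NMS-4597/L_NMS-2625 = (R_NMS-4597/R_NMS-2625)² (T_NMS-4597/T_NMS-2625)⁴ = (4.00)² × (4.35)⁴ = 16.00 × 358.1 = 5729.

5.73×10^3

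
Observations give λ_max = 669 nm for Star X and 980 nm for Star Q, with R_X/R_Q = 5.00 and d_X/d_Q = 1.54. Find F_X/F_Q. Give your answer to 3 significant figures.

Wien's law: T_X/T_Q = λ_Q/λ_X = 980/669 = 1.465.
L_X/L_Q = (R_X/R_Q)²(T_X/T_Q)⁴ = (5.00)²(1.465)⁴ = 115.1.
F_X/F_Q = (L_X/L_Q)/(d_X/d_Q)² = 115.1/(1.54)² = 48.54.

48.5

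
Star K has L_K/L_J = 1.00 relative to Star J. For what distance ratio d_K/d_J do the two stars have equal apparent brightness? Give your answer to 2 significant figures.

Equal flux requires L_K/d_K² = L_J/d_J², so d_K/d_J = √(L_K/L_J)
= √(1.00) = 1.000.

1.0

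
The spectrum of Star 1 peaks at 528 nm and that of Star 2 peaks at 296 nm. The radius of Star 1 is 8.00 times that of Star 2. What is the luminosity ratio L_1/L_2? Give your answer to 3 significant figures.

Wien's law gives T ∝ 1/λ_max, so T_1/T_2 = λ_2/λ_1 = 296/528 = 0.5606.
Then L ∝ R²T⁴ gives L_1/L_2 = (8.00)² × (0.5606)⁴ = 64.00 × 0.09877 = 6.321.

6.32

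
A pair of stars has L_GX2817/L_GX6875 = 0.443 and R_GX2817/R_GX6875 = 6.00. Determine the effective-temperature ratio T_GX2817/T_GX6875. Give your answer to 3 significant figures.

L ∝ R²T⁴ gives T ∝ (L/R²)^(1/4), so
T_GX2817/T_GX6875 = (0.443 / 6.00²)^(1/4) = (0.01231)^(1/4) = 0.3331.

0.333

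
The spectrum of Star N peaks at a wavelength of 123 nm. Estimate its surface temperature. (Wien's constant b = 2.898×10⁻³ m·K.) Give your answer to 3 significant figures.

T = b/λ_max = 2.898×10⁻³ / (123×10⁻⁹) = 2.356×10^4 K.

2.36×10^4 K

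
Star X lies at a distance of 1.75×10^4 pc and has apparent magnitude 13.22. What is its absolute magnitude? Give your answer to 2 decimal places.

-3.00

M = m − 5 log₁₀(d/10 pc) = 13.22 − 5 log₁₀(1.75×10^4/10)
  = 13.22 − 5 × 3.243 = 13.22 − 16.22 = -3.00.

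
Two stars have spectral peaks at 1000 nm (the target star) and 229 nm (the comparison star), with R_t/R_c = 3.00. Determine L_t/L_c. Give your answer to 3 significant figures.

Wien's law gives T ∝ 1/λ_max, so T_t/T_c = λ_c/λ_t = 229/1000 = 0.2290.
Then L ∝ R²T⁴ gives L_t/L_c = (3.00)² × (0.2290)⁴ = 9.000 × 0.002750 = 0.02475.

0.0248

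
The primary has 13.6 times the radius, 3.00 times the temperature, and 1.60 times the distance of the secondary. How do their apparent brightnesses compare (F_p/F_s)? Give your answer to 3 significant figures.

L_p/L_s = (R_p/R_s)²(T_p/T_s)⁴ = (13.6)² × (3.00)⁴ = 1.498×10^4.
F_p/F_s = (L_p/L_s)/(d_p/d_s)² = 1.498×10^4 / (1.60)² = 5852.

5.85×10^3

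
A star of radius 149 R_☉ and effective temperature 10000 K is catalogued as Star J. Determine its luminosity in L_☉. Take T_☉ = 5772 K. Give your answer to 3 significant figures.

L/L_☉ = (R/R_☉)² (T/T_☉)⁴ = (149)² × (10000/5772)⁴
       = 2.220×10^4 × (1.733)⁴ = 2.220×10^4 × 9.009 = 2.000×10^5.

2.00×10^5 L_☉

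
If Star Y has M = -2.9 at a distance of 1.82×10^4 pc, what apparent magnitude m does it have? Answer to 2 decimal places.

13.40

m = M + 5 log₁₀(d/10 pc) = -2.9 + 5 log₁₀(1.82×10^4/10)
  = -2.9 + 5 × 3.260 = -2.9 + 16.30 = 13.40.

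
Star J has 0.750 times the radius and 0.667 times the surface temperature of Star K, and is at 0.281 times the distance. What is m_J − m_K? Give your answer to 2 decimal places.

L_J/L_K = (0.750)²(0.667)⁴ = 0.1113.
F_J/F_K = (L_J/L_K)/(d_J/d_K)² = 0.1113/0.07896 = 1.410.
m_J − m_K = −2.5 log₁₀(1.410) = -0.37.

-0.37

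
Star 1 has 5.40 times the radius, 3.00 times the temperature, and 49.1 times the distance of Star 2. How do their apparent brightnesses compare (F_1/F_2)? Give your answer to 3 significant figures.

L_1/L_2 = (R_1/R_2)²(T_1/T_2)⁴ = (5.40)² × (3.00)⁴ = 2362.
F_1/F_2 = (L_1/L_2)/(d_1/d_2)² = 2362 / (49.1)² = 0.9797.

0.980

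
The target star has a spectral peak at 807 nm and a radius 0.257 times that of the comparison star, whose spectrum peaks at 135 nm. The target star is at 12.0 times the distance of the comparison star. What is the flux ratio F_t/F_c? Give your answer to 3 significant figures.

3.59×10^-7

Wien's law: T_t/T_c = λ_c/λ_t = 135/807 = 0.1673.
L_t/L_c = (R_t/R_c)²(T_t/T_c)⁴ = (0.257)²(0.1673)⁴ = 5.173×10^-5.
F_t/F_c = (L_t/L_c)/(d_t/d_c)² = 5.173×10^-5/(12.0)² = 3.592×10^-7.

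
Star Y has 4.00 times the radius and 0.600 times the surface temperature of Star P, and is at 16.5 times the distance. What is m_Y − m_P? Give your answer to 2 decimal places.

5.30

L_Y/L_P = (4.00)²(0.600)⁴ = 2.074.
F_Y/F_P = (L_Y/L_P)/(d_Y/d_P)² = 2.074/272.2 = 0.007617.
m_Y − m_P = −2.5 log₁₀(0.007617) = 5.30.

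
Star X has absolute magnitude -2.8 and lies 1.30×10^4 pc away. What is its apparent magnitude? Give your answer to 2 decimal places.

m = M + 5 log₁₀(d/10 pc) = -2.8 + 5 log₁₀(1.30×10^4/10)
  = -2.8 + 5 × 3.114 = -2.8 + 15.57 = 12.77.

12.77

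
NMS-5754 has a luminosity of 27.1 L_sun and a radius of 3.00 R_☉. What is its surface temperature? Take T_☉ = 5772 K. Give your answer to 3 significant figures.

7.60×10^3 K

T/T_☉ = (L/L_☉)^(1/4) / (R/R_☉)^(1/2)
T = 5772 × (27.1)^(1/4) / √(3.00) = 5772 × 2.282 / 1.732 = 7603 K.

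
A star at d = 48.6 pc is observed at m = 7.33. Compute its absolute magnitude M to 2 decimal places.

3.90

M = m − 5 log₁₀(d/10 pc) = 7.33 − 5 log₁₀(48.6/10)
  = 7.33 − 5 × 0.687 = 7.33 − 3.43 = 3.90.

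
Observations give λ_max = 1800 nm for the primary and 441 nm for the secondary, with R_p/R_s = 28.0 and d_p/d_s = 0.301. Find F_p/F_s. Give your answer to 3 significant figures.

31.2

Wien's law: T_p/T_s = λ_s/λ_p = 441/1800 = 0.2450.
L_p/L_s = (R_p/R_s)²(T_p/T_s)⁴ = (28.0)²(0.2450)⁴ = 2.825.
F_p/F_s = (L_p/L_s)/(d_p/d_s)² = 2.825/(0.301)² = 31.18.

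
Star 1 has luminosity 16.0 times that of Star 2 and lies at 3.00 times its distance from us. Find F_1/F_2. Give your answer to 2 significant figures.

1.8

F = L/(4πd²), so F_1/F_2 = (L_1/L_2) / (d_1/d_2)²
= 16.0 / (3.00)² = 16.0 / 9.000 = 1.778.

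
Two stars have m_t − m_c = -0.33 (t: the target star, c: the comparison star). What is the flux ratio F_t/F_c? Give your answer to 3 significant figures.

F_t/F_c = 10^(−(m_t − m_c)/2.5) = 10^(0.33/2.5) = 10^0.132 = 1.355.

1.36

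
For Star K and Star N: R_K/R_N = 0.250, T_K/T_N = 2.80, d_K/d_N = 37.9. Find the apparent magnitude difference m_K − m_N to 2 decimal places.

L_K/L_N = (0.250)²(2.80)⁴ = 3.842.
F_K/F_N = (L_K/L_N)/(d_K/d_N)² = 3.842/1436 = 0.002674.
m_K − m_N = −2.5 log₁₀(0.002674) = 6.43.

6.43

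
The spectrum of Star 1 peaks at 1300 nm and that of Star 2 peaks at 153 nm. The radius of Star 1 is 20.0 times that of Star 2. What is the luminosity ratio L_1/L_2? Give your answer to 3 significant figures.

0.0767

Wien's law gives T ∝ 1/λ_max, so T_1/T_2 = λ_2/λ_1 = 153/1300 = 0.1177.
Then L ∝ R²T⁴ gives L_1/L_2 = (20.0)² × (0.1177)⁴ = 400.0 × 1.919×10^-4 = 0.07675.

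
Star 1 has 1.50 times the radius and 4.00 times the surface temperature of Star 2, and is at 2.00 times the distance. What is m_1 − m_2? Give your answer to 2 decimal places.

L_1/L_2 = (1.50)²(4.00)⁴ = 576.0.
F_1/F_2 = (L_1/L_2)/(d_1/d_2)² = 576.0/4.000 = 144.0.
m_1 − m_2 = −2.5 log₁₀(144.0) = -5.40.

-5.40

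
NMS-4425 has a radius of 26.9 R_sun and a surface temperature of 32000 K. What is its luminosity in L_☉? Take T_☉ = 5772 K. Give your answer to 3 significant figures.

6.84×10^5 L_☉

L/L_☉ = (R/R_☉)² (T/T_☉)⁴ = (26.9)² × (32000/5772)⁴
       = 723.6 × (5.544)⁴ = 723.6 × 944.7 = 6.836×10^5.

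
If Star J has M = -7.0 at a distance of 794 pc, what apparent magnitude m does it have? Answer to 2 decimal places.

m = M + 5 log₁₀(d/10 pc) = -7.0 + 5 log₁₀(794/10)
  = -7.0 + 5 × 1.900 = -7.0 + 9.50 = 2.50.

2.50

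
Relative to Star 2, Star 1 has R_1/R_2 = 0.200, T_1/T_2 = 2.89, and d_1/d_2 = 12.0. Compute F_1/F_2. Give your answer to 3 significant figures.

0.0194

L_1/L_2 = (R_1/R_2)²(T_1/T_2)⁴ = (0.200)² × (2.89)⁴ = 2.790.
F_1/F_2 = (L_1/L_2)/(d_1/d_2)² = 2.790 / (12.0)² = 0.01938.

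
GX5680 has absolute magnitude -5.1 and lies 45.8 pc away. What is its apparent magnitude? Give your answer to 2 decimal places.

-1.80

m = M + 5 log₁₀(d/10 pc) = -5.1 + 5 log₁₀(45.8/10)
  = -5.1 + 5 × 0.661 = -5.1 + 3.30 = -1.80.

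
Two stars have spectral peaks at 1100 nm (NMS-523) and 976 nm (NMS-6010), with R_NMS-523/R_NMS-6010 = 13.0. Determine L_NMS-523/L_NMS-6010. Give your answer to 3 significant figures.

105

Wien's law gives T ∝ 1/λ_max, so T_NMS-523/T_NMS-6010 = λ_NMS-6010/λ_NMS-523 = 976/1100 = 0.8873.
Then L ∝ R²T⁴ gives L_NMS-523/L_NMS-6010 = (13.0)² × (0.8873)⁴ = 169.0 × 0.6198 = 104.7.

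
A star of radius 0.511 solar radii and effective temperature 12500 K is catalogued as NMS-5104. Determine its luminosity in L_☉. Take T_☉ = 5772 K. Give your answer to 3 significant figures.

L/L_☉ = (R/R_☉)² (T/T_☉)⁴ = (0.511)² × (12500/5772)⁴
       = 0.2611 × (2.166)⁴ = 0.2611 × 22.00 = 5.743.

5.74 L_☉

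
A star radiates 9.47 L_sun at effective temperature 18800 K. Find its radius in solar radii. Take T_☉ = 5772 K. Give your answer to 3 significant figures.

0.290 solar radii

R/R_☉ = √(L/L_☉) / (T/T_☉)² = √(9.47) / (3.257)²
       = 3.077 / 10.61 = 0.2901.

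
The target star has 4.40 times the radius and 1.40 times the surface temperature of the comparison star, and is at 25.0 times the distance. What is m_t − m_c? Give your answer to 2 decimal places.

2.31

L_t/L_c = (4.40)²(1.40)⁴ = 74.37.
F_t/F_c = (L_t/L_c)/(d_t/d_c)² = 74.37/625.0 = 0.1190.
m_t − m_c = −2.5 log₁₀(0.1190) = 2.31.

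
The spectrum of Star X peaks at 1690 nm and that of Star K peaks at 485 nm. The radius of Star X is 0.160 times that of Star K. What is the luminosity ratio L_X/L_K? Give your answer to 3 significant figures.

Wien's law gives T ∝ 1/λ_max, so T_X/T_K = λ_K/λ_X = 485/1690 = 0.2870.
Then L ∝ R²T⁴ gives L_X/L_K = (0.160)² × (0.2870)⁴ = 0.02560 × 0.006783 = 1.736×10^-4.

1.74×10^-4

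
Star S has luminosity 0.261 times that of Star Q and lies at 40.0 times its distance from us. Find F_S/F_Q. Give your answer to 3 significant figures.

F = L/(4πd²), so F_S/F_Q = (L_S/L_Q) / (d_S/d_Q)²
= 0.261 / (40.0)² = 0.261 / 1600 = 1.631×10^-4.

1.63×10^-4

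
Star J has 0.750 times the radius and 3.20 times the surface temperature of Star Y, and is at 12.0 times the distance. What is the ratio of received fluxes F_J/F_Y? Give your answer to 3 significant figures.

0.410

L_J/L_Y = (R_J/R_Y)²(T_J/T_Y)⁴ = (0.750)² × (3.20)⁴ = 58.98.
F_J/F_Y = (L_J/L_Y)/(d_J/d_Y)² = 58.98 / (12.0)² = 0.4096.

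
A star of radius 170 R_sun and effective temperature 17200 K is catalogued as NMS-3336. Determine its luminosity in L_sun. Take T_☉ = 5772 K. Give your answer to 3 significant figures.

2.28×10^6 L_sun

L/L_☉ = (R/R_☉)² (T/T_☉)⁴ = (170)² × (17200/5772)⁴
       = 2.890×10^4 × (2.980)⁴ = 2.890×10^4 × 78.85 = 2.279×10^6.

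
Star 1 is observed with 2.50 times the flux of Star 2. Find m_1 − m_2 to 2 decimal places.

-0.99

m_1 − m_2 = −2.5 log₁₀(F_1/F_2) = −2.5 log₁₀(2.50) = −2.5 × (0.398) = -0.995.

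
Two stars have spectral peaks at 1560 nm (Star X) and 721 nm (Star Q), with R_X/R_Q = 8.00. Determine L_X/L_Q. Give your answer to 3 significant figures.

Wien's law gives T ∝ 1/λ_max, so T_X/T_Q = λ_Q/λ_X = 721/1560 = 0.4622.
Then L ∝ R²T⁴ gives L_X/L_Q = (8.00)² × (0.4622)⁴ = 64.00 × 0.04563 = 2.920.

2.92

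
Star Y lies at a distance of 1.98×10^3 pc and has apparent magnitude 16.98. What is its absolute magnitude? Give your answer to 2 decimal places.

5.50

M = m − 5 log₁₀(d/10 pc) = 16.98 − 5 log₁₀(1.98×10^3/10)
  = 16.98 − 5 × 2.297 = 16.98 − 11.48 = 5.50.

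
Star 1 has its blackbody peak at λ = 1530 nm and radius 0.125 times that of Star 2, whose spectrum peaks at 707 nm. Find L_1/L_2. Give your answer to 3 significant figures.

Wien's law gives T ∝ 1/λ_max, so T_1/T_2 = λ_2/λ_1 = 707/1530 = 0.4621.
Then L ∝ R²T⁴ gives L_1/L_2 = (0.125)² × (0.4621)⁴ = 0.01562 × 0.04559 = 7.124×10^-4.

7.12×10^-4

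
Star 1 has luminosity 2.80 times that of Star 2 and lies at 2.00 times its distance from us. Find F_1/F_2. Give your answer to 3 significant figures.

0.700

F = L/(4πd²), so F_1/F_2 = (L_1/L_2) / (d_1/d_2)²
= 2.80 / (2.00)² = 2.80 / 4.000 = 0.7000.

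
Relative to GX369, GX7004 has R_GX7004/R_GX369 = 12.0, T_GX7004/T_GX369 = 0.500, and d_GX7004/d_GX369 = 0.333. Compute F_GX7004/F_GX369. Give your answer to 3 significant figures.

81.2

L_GX7004/L_GX369 = (R_GX7004/R_GX369)²(T_GX7004/T_GX369)⁴ = (12.0)² × (0.500)⁴ = 9.000.
F_GX7004/F_GX369 = (L_GX7004/L_GX369)/(d_GX7004/d_GX369)² = 9.000 / (0.333)² = 81.16.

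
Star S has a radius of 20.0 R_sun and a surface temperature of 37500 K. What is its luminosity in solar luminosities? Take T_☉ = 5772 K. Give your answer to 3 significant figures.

7.13×10^5 solar luminosities

L/L_☉ = (R/R_☉)² (T/T_☉)⁴ = (20.0)² × (37500/5772)⁴
       = 400.0 × (6.497)⁴ = 400.0 × 1782 = 7.127×10^5.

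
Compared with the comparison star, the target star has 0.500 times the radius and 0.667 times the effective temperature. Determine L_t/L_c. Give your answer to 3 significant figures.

0.0495

From the Stefan–Boltzmann law, L ∝ R²T⁴, so
L_t/L_c = (R_t/R_c)² (T_t/T_c)⁴ = (0.500)² × (0.667)⁴ = 0.2500 × 0.1979 = 0.04948.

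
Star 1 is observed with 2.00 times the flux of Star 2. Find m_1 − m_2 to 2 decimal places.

-0.75

m_1 − m_2 = −2.5 log₁₀(F_1/F_2) = −2.5 log₁₀(2.00) = −2.5 × (0.301) = -0.753.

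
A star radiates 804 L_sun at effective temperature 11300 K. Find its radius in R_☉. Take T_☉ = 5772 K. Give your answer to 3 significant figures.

7.40 R_☉

R/R_☉ = √(L/L_☉) / (T/T_☉)² = √(804) / (1.958)²
       = 28.35 / 3.833 = 7.398.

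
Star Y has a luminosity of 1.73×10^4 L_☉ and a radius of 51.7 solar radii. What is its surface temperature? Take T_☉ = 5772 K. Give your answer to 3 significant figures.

T/T_☉ = (L/L_☉)^(1/4) / (R/R_☉)^(1/2)
T = 5772 × (1.73×10^4)^(1/4) / √(51.7) = 5772 × 11.47 / 7.190 = 9206 K.

9.21×10^3 K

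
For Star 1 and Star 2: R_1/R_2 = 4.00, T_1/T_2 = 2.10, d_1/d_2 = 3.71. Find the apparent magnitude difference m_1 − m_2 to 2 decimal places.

-3.39

L_1/L_2 = (4.00)²(2.10)⁴ = 311.2.
F_1/F_2 = (L_1/L_2)/(d_1/d_2)² = 311.2/13.76 = 22.61.
m_1 − m_2 = −2.5 log₁₀(22.61) = -3.39.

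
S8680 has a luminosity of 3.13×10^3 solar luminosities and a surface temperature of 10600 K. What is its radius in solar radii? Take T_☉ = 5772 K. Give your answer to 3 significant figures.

R/R_☉ = √(L/L_☉) / (T/T_☉)² = √(3.13×10^3) / (1.836)²
       = 55.95 / 3.373 = 16.59.

16.6 solar radii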